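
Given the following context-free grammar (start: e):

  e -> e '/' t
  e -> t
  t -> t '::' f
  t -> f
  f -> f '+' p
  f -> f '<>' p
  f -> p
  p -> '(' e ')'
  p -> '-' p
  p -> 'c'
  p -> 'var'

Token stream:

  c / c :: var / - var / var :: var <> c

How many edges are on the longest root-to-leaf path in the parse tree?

[e [e [e [e [t [f [p c]]]] / [t [t [f [p c]]] :: [f [p var]]]] / [t [f [p - [p var]]]]] / [t [t [f [p var]]] :: [f [f [p var]] <> [p c]]]]

7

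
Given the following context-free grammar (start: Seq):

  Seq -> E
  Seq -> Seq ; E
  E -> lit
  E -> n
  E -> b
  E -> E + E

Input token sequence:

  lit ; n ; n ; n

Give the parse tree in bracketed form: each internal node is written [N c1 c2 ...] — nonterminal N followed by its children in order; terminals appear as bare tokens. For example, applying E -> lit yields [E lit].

Seq
Seq ; E
Seq ; E ; E
Seq ; E ; E ; E
E ; E ; E ; E
lit ; E ; E ; E
lit ; n ; E ; E
lit ; n ; n ; E
lit ; n ; n ; n

[Seq [Seq [Seq [Seq [E lit]] ; [E n]] ; [E n]] ; [E n]]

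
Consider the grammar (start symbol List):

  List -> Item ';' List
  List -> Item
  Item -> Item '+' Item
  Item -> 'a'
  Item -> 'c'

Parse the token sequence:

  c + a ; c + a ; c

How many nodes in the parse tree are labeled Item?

7

[List [Item [Item c] + [Item a]] ; [List [Item [Item c] + [Item a]] ; [List [Item c]]]]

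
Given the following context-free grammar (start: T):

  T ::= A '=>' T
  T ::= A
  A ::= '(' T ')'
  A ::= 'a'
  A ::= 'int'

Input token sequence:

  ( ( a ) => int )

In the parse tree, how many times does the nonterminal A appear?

[T [A ( [T [A ( [T [A a]] )] => [T [A int]]] )]]

4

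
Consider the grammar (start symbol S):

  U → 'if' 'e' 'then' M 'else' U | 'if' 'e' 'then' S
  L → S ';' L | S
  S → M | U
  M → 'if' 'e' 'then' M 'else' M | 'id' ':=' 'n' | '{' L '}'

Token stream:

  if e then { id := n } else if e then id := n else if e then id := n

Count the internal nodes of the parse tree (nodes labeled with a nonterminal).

11

[S [U if e then [M { [L [S [M id := n]]] }] else [U if e then [M id := n] else [U if e then [S [M id := n]]]]]]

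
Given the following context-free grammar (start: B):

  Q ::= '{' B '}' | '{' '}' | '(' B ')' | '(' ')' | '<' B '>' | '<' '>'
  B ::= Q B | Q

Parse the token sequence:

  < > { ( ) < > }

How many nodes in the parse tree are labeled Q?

4

[B [Q < >] [B [Q { [B [Q ( )] [B [Q < >]]] }]]]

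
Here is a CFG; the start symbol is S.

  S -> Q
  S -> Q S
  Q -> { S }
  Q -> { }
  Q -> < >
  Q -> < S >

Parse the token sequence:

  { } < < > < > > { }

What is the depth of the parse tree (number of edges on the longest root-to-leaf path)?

6

[S [Q { }] [S [Q < [S [Q < >] [S [Q < >]]] >] [S [Q { }]]]]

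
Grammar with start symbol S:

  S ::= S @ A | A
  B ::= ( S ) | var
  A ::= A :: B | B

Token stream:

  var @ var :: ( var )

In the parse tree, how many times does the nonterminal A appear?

4

[S [S [A [B var]]] @ [A [A [B var]] :: [B ( [S [A [B var]]] )]]]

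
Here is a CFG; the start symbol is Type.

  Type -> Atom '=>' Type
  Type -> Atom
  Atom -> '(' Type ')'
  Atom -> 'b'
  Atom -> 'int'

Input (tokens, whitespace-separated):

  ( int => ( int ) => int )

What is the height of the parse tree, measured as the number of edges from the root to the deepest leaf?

[Type [Atom ( [Type [Atom int] => [Type [Atom ( [Type [Atom int]] )] => [Type [Atom int]]]] )]]

7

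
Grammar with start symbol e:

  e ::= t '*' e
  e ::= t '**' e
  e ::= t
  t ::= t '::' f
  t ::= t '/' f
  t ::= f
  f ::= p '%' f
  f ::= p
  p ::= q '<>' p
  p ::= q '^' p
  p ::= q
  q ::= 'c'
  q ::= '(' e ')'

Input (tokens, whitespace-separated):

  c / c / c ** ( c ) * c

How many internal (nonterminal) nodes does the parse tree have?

28

[e [t [t [t [f [p [q c]]]] / [f [p [q c]]]] / [f [p [q c]]]] ** [e [t [f [p [q ( [e [t [f [p [q c]]]]] )]]]] * [e [t [f [p [q c]]]]]]]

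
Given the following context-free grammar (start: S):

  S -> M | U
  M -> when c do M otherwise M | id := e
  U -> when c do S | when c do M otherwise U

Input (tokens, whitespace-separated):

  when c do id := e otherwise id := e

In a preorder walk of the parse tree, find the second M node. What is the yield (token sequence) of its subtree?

id := e

[S [M when c do [M id := e] otherwise [M id := e]]]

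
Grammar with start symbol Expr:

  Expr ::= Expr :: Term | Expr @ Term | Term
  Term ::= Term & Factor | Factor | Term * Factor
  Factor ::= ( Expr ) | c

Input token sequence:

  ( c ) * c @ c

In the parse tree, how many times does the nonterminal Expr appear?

3

[Expr [Expr [Term [Term [Factor ( [Expr [Term [Factor c]]] )]] * [Factor c]]] @ [Term [Factor c]]]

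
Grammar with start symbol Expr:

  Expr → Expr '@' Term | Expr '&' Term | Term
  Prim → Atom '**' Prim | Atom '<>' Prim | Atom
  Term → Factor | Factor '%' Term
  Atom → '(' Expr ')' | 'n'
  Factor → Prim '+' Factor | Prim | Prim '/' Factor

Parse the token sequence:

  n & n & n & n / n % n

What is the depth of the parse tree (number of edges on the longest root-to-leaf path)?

8

[Expr [Expr [Expr [Expr [Term [Factor [Prim [Atom n]]]]] & [Term [Factor [Prim [Atom n]]]]] & [Term [Factor [Prim [Atom n]]]]] & [Term [Factor [Prim [Atom n]] / [Factor [Prim [Atom n]]]] % [Term [Factor [Prim [Atom n]]]]]]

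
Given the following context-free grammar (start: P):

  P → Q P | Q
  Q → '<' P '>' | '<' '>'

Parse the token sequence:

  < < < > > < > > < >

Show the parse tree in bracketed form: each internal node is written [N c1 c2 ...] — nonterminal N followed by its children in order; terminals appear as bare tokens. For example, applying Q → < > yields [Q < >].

[P [Q < [P [Q < [P [Q < >]] >] [P [Q < >]]] >] [P [Q < >]]]

P
Q P
< P > P
< Q P > P
< < P > P > P
< < Q > P > P
< < < > > P > P
< < < > > Q > P
< < < > > < > > P
< < < > > < > > Q
< < < > > < > > < >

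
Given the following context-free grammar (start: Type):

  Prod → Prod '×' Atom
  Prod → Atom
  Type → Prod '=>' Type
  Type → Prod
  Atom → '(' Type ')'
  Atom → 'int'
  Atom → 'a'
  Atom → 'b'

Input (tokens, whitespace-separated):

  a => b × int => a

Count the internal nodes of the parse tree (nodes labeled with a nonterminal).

[Type [Prod [Atom a]] => [Type [Prod [Prod [Atom b]] × [Atom int]] => [Type [Prod [Atom a]]]]]

11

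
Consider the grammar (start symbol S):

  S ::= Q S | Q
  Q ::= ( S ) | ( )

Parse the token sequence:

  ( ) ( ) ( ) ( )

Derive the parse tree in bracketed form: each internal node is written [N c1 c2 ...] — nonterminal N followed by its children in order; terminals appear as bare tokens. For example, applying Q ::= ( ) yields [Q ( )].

[S [Q ( )] [S [Q ( )] [S [Q ( )] [S [Q ( )]]]]]

S
Q S
( ) S
( ) Q S
( ) ( ) S
( ) ( ) Q S
( ) ( ) ( ) S
( ) ( ) ( ) Q
( ) ( ) ( ) ( )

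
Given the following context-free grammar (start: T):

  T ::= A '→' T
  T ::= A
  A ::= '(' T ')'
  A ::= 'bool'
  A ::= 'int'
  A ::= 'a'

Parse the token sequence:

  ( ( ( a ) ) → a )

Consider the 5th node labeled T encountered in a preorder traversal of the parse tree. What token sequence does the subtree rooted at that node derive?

[T [A ( [T [A ( [T [A ( [T [A a]] )]] )] → [T [A a]]] )]]

a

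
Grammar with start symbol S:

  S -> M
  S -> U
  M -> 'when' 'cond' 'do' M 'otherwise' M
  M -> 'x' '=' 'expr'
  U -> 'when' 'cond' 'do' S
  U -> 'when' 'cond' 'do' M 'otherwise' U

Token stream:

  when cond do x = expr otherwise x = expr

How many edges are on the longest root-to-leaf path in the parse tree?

3

[S [M when cond do [M x = expr] otherwise [M x = expr]]]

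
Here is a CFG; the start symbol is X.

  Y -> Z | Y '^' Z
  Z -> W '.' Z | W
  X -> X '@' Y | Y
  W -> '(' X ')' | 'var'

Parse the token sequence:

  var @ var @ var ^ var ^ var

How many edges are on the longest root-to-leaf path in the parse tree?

[X [X [X [Y [Z [W var]]]] @ [Y [Z [W var]]]] @ [Y [Y [Y [Z [W var]]] ^ [Z [W var]]] ^ [Z [W var]]]]

6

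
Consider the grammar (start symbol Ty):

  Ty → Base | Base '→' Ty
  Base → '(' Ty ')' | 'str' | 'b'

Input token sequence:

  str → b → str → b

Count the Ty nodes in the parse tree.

4

[Ty [Base str] → [Ty [Base b] → [Ty [Base str] → [Ty [Base b]]]]]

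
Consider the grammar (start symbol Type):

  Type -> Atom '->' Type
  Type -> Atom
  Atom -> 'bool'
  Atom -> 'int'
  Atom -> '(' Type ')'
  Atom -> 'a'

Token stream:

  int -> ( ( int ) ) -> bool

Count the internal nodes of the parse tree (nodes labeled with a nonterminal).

[Type [Atom int] -> [Type [Atom ( [Type [Atom ( [Type [Atom int]] )]] )] -> [Type [Atom bool]]]]

10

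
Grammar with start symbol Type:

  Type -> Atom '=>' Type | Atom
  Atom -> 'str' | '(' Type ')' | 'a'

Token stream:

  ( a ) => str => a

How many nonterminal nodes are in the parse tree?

[Type [Atom ( [Type [Atom a]] )] => [Type [Atom str] => [Type [Atom a]]]]

8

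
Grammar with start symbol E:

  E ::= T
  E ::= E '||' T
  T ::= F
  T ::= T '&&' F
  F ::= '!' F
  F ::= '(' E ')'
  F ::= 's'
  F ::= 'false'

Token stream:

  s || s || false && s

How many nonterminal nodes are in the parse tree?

11

[E [E [E [T [F s]]] || [T [F s]]] || [T [T [F false]] && [F s]]]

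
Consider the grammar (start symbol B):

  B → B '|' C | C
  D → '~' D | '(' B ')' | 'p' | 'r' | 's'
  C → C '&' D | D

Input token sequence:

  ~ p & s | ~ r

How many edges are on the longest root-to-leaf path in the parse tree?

6

[B [B [C [C [D ~ [D p]]] & [D s]]] | [C [D ~ [D r]]]]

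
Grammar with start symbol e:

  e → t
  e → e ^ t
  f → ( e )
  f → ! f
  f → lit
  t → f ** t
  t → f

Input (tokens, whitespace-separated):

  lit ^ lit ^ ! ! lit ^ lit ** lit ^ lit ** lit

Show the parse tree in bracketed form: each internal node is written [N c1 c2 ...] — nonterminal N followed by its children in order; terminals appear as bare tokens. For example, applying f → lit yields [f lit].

[e [e [e [e [e [t [f lit]]] ^ [t [f lit]]] ^ [t [f ! [f ! [f lit]]]]] ^ [t [f lit] ** [t [f lit]]]] ^ [t [f lit] ** [t [f lit]]]]

e
e ^ t
e ^ t ^ t
e ^ t ^ t ^ t
e ^ t ^ t ^ t ^ t
t ^ t ^ t ^ t ^ t
f ^ t ^ t ^ t ^ t
lit ^ t ^ t ^ t ^ t
lit ^ f ^ t ^ t ^ t
lit ^ lit ^ t ^ t ^ t
lit ^ lit ^ f ^ t ^ t
lit ^ lit ^ ! f ^ t ^ t
lit ^ lit ^ ! ! f ^ t ^ t
lit ^ lit ^ ! ! lit ^ t ^ t
lit ^ lit ^ ! ! lit ^ f ** t ^ t
lit ^ lit ^ ! ! lit ^ lit ** t ^ t
lit ^ lit ^ ! ! lit ^ lit ** f ^ t
lit ^ lit ^ ! ! lit ^ lit ** lit ^ t
lit ^ lit ^ ! ! lit ^ lit ** lit ^ f ** t
lit ^ lit ^ ! ! lit ^ lit ** lit ^ lit ** t
lit ^ lit ^ ! ! lit ^ lit ** lit ^ lit ** f
lit ^ lit ^ ! ! lit ^ lit ** lit ^ lit ** lit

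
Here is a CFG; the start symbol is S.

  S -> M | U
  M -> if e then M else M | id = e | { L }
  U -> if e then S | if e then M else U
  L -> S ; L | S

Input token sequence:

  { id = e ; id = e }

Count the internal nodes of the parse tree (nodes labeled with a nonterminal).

8

[S [M { [L [S [M id = e]] ; [L [S [M id = e]]]] }]]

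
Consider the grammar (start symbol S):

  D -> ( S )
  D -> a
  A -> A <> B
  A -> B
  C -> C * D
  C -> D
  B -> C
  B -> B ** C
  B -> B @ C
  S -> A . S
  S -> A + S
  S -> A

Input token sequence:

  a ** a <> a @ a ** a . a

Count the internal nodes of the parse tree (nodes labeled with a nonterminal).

23

[S [A [A [B [B [C [D a]]] ** [C [D a]]]] <> [B [B [B [C [D a]]] @ [C [D a]]] ** [C [D a]]]] . [S [A [B [C [D a]]]]]]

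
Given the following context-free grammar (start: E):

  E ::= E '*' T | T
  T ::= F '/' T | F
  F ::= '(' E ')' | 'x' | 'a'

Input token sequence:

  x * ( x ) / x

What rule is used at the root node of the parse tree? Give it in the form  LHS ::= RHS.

E ::= E '*' T

[E [E [T [F x]]] * [T [F ( [E [T [F x]]] )] / [T [F x]]]]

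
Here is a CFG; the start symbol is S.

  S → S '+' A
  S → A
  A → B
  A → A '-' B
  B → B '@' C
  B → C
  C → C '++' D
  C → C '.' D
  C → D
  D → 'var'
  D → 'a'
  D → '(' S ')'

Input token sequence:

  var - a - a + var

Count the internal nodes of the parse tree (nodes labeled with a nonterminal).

[S [S [A [A [A [B [C [D var]]]] - [B [C [D a]]]] - [B [C [D a]]]]] + [A [B [C [D var]]]]]

18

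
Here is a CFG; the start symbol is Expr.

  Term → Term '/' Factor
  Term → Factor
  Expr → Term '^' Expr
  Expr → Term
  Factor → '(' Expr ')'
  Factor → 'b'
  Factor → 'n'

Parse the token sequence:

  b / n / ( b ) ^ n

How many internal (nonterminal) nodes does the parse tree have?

[Expr [Term [Term [Term [Factor b]] / [Factor n]] / [Factor ( [Expr [Term [Factor b]]] )]] ^ [Expr [Term [Factor n]]]]

13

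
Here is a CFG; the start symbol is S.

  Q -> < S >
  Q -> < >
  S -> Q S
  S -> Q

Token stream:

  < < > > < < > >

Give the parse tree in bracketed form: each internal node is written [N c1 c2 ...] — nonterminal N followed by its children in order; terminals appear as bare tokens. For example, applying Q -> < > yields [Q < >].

S
Q S
< S > S
< Q > S
< < > > S
< < > > Q
< < > > < S >
< < > > < Q >
< < > > < < > >

[S [Q < [S [Q < >]] >] [S [Q < [S [Q < >]] >]]]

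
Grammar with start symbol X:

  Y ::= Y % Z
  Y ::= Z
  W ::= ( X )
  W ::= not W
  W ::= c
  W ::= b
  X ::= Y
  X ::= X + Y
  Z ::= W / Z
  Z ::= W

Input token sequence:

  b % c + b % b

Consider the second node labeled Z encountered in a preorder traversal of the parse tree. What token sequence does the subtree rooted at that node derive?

c

[X [X [Y [Y [Z [W b]]] % [Z [W c]]]] + [Y [Y [Z [W b]]] % [Z [W b]]]]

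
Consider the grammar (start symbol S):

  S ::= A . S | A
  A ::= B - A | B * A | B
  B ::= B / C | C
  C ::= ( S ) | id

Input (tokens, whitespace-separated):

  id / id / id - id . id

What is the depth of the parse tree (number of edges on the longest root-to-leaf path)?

6

[S [A [B [B [B [C id]] / [C id]] / [C id]] - [A [B [C id]]]] . [S [A [B [C id]]]]]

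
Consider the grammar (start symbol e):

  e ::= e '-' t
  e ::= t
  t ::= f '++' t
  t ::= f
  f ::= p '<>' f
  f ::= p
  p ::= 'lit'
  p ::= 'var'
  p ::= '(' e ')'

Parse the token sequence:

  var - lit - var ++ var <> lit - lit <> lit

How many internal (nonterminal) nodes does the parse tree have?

23

[e [e [e [e [t [f [p var]]]] - [t [f [p lit]]]] - [t [f [p var]] ++ [t [f [p var] <> [f [p lit]]]]]] - [t [f [p lit] <> [f [p lit]]]]]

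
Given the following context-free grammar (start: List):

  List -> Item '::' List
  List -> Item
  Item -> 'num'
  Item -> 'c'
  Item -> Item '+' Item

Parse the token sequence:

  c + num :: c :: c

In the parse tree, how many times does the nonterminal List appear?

3

[List [Item [Item c] + [Item num]] :: [List [Item c] :: [List [Item c]]]]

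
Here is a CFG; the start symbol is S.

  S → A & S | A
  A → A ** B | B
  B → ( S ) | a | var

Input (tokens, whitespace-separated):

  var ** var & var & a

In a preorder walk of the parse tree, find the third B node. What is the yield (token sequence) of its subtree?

var

[S [A [A [B var]] ** [B var]] & [S [A [B var]] & [S [A [B a]]]]]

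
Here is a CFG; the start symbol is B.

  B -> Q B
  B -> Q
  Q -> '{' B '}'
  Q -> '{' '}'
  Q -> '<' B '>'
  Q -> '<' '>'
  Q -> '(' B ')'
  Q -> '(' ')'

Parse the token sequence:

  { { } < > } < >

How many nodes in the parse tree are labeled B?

[B [Q { [B [Q { }] [B [Q < >]]] }] [B [Q < >]]]

4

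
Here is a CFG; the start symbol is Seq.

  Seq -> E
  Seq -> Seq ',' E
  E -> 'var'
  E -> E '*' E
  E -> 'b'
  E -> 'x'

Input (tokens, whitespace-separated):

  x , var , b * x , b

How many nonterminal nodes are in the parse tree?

10

[Seq [Seq [Seq [Seq [E x]] , [E var]] , [E [E b] * [E x]]] , [E b]]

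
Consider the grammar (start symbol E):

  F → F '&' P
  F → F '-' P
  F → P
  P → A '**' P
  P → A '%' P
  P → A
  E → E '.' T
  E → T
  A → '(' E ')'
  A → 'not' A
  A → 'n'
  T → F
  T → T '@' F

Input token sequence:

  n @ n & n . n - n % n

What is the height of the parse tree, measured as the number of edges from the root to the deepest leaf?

[E [E [T [T [F [P [A n]]]] @ [F [F [P [A n]]] & [P [A n]]]]] . [T [F [F [P [A n]]] - [P [A n] % [P [A n]]]]]]

7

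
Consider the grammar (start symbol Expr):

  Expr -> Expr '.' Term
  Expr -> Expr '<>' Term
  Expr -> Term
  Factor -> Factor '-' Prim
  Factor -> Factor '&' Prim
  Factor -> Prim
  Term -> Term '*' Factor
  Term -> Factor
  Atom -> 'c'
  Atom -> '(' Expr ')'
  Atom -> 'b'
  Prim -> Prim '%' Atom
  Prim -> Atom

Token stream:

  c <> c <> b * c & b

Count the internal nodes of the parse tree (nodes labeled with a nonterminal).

22

[Expr [Expr [Expr [Term [Factor [Prim [Atom c]]]]] <> [Term [Factor [Prim [Atom c]]]]] <> [Term [Term [Factor [Prim [Atom b]]]] * [Factor [Factor [Prim [Atom c]]] & [Prim [Atom b]]]]]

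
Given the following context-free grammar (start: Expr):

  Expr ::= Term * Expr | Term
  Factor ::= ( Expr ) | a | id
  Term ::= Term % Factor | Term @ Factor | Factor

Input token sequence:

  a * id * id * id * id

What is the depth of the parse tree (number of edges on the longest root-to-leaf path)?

7

[Expr [Term [Factor a]] * [Expr [Term [Factor id]] * [Expr [Term [Factor id]] * [Expr [Term [Factor id]] * [Expr [Term [Factor id]]]]]]]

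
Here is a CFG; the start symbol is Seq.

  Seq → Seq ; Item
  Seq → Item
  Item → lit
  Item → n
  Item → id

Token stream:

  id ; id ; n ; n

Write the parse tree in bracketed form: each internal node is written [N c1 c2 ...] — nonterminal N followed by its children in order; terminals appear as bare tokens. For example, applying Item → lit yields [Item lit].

Seq
Seq ; Item
Seq ; Item ; Item
Seq ; Item ; Item ; Item
Item ; Item ; Item ; Item
id ; Item ; Item ; Item
id ; id ; Item ; Item
id ; id ; n ; Item
id ; id ; n ; n

[Seq [Seq [Seq [Seq [Item id]] ; [Item id]] ; [Item n]] ; [Item n]]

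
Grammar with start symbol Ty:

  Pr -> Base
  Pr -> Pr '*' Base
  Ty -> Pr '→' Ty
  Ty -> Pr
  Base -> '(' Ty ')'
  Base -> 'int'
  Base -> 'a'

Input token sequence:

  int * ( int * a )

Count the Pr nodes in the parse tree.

4

[Ty [Pr [Pr [Base int]] * [Base ( [Ty [Pr [Pr [Base int]] * [Base a]]] )]]]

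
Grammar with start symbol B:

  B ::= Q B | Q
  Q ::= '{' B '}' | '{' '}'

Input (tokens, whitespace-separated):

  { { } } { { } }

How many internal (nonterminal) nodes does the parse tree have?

8

[B [Q { [B [Q { }]] }] [B [Q { [B [Q { }]] }]]]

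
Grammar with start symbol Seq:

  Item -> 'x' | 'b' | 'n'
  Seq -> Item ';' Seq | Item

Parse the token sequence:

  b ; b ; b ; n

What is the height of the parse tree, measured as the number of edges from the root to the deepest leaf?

5

[Seq [Item b] ; [Seq [Item b] ; [Seq [Item b] ; [Seq [Item n]]]]]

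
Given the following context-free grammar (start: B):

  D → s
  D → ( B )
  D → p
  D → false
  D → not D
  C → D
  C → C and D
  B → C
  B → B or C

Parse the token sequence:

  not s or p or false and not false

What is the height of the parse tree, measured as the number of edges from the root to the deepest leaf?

6

[B [B [B [C [D not [D s]]]] or [C [D p]]] or [C [C [D false]] and [D not [D false]]]]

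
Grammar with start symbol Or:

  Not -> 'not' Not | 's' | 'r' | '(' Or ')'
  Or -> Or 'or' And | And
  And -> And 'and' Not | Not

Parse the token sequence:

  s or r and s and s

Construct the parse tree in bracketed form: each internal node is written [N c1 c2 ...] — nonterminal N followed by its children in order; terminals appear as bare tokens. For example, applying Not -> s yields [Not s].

Or
Or or And
And or And
Not or And
s or And
s or And and Not
s or And and Not and Not
s or Not and Not and Not
s or r and Not and Not
s or r and s and Not
s or r and s and s

[Or [Or [And [Not s]]] or [And [And [And [Not r]] and [Not s]] and [Not s]]]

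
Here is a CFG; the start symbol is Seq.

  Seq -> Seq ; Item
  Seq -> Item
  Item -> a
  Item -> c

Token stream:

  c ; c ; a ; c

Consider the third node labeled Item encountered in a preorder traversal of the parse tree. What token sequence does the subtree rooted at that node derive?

[Seq [Seq [Seq [Seq [Item c]] ; [Item c]] ; [Item a]] ; [Item c]]

a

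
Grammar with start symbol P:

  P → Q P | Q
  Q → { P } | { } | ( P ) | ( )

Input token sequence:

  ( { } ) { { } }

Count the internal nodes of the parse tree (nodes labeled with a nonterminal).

8

[P [Q ( [P [Q { }]] )] [P [Q { [P [Q { }]] }]]]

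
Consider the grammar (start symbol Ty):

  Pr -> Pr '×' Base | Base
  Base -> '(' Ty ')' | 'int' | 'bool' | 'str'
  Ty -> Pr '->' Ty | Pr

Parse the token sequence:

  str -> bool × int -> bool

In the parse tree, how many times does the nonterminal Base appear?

[Ty [Pr [Base str]] -> [Ty [Pr [Pr [Base bool]] × [Base int]] -> [Ty [Pr [Base bool]]]]]

4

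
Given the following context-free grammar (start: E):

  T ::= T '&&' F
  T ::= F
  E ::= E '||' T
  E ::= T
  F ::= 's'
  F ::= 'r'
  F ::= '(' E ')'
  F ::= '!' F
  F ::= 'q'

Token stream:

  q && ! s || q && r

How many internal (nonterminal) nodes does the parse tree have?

[E [E [T [T [F q]] && [F ! [F s]]]] || [T [T [F q]] && [F r]]]

11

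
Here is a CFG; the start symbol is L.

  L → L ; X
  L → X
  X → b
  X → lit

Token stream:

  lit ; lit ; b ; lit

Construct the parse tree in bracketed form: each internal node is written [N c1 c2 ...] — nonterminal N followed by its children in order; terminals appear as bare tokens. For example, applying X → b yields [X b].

L
L ; X
L ; X ; X
L ; X ; X ; X
X ; X ; X ; X
lit ; X ; X ; X
lit ; lit ; X ; X
lit ; lit ; b ; X
lit ; lit ; b ; lit

[L [L [L [L [X lit]] ; [X lit]] ; [X b]] ; [X lit]]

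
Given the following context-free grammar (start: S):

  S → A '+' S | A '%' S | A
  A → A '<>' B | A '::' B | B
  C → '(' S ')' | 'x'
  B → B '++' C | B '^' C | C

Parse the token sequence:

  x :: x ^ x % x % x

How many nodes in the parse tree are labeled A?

[S [A [A [B [C x]]] :: [B [B [C x]] ^ [C x]]] % [S [A [B [C x]]] % [S [A [B [C x]]]]]]

4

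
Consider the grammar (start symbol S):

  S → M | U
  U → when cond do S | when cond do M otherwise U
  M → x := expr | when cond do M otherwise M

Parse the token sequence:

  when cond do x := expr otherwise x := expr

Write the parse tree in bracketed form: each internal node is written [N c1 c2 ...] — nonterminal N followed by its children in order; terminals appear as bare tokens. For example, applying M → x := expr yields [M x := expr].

[S [M when cond do [M x := expr] otherwise [M x := expr]]]

S
M
when cond do M otherwise M
when cond do x := expr otherwise M
when cond do x := expr otherwise x := expr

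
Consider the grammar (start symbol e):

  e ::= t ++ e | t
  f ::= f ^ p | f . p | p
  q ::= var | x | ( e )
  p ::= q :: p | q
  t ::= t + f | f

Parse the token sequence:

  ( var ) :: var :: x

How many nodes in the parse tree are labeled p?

[e [t [f [p [q ( [e [t [f [p [q var]]]]] )] :: [p [q var] :: [p [q x]]]]]]]

4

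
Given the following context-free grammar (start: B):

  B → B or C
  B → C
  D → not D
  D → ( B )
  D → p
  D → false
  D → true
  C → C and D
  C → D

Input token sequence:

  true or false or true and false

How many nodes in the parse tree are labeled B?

3

[B [B [B [C [D true]]] or [C [D false]]] or [C [C [D true]] and [D false]]]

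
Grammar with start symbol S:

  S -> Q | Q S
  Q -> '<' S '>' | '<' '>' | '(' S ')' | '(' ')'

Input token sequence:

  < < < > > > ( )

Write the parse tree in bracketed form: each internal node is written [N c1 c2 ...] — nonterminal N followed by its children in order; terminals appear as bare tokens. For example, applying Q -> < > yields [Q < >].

S
Q S
< S > S
< Q > S
< < S > > S
< < Q > > S
< < < > > > S
< < < > > > Q
< < < > > > ( )

[S [Q < [S [Q < [S [Q < >]] >]] >] [S [Q ( )]]]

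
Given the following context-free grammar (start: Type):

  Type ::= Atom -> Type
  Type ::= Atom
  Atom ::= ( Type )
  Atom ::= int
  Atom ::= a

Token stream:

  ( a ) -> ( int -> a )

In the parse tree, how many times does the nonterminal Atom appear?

[Type [Atom ( [Type [Atom a]] )] -> [Type [Atom ( [Type [Atom int] -> [Type [Atom a]]] )]]]

5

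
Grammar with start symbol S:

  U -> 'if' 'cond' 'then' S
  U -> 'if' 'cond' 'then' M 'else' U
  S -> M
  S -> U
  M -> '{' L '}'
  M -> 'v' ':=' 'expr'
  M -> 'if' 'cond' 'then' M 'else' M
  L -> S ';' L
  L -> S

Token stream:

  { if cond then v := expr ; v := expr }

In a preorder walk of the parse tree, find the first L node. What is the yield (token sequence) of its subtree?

if cond then v := expr ; v := expr

[S [M { [L [S [U if cond then [S [M v := expr]]]] ; [L [S [M v := expr]]]] }]]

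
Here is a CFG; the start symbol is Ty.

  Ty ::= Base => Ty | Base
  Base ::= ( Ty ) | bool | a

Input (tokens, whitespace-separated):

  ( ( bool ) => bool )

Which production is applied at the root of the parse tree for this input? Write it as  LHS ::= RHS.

Ty ::= Base

[Ty [Base ( [Ty [Base ( [Ty [Base bool]] )] => [Ty [Base bool]]] )]]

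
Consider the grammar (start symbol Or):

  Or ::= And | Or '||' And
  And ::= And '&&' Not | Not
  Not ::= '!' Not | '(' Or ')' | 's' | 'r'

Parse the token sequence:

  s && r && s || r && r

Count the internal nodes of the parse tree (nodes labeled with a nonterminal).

[Or [Or [And [And [And [Not s]] && [Not r]] && [Not s]]] || [And [And [Not r]] && [Not r]]]

12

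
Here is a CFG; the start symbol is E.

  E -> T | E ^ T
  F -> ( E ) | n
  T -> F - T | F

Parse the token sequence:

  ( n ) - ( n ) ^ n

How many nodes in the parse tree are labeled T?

5

[E [E [T [F ( [E [T [F n]]] )] - [T [F ( [E [T [F n]]] )]]]] ^ [T [F n]]]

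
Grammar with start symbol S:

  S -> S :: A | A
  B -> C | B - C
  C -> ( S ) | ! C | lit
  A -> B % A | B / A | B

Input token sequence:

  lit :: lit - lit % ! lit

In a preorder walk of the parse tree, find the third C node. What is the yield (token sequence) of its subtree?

lit

[S [S [A [B [C lit]]]] :: [A [B [B [C lit]] - [C lit]] % [A [B [C ! [C lit]]]]]]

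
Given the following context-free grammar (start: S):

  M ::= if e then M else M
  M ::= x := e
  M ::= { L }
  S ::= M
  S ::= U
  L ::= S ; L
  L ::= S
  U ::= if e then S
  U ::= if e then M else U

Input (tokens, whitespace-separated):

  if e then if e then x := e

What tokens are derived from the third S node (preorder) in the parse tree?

x := e

[S [U if e then [S [U if e then [S [M x := e]]]]]]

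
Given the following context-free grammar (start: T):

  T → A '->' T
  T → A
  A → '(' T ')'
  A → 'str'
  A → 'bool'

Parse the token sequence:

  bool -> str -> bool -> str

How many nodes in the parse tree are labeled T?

[T [A bool] -> [T [A str] -> [T [A bool] -> [T [A str]]]]]

4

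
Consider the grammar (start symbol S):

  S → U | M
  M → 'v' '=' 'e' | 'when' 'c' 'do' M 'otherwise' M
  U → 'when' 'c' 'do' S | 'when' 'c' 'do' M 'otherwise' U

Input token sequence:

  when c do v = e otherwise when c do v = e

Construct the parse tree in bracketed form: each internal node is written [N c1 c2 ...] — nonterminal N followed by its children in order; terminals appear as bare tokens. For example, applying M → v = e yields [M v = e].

S
U
when c do M otherwise U
when c do v = e otherwise U
when c do v = e otherwise when c do S
when c do v = e otherwise when c do M
when c do v = e otherwise when c do v = e

[S [U when c do [M v = e] otherwise [U when c do [S [M v = e]]]]]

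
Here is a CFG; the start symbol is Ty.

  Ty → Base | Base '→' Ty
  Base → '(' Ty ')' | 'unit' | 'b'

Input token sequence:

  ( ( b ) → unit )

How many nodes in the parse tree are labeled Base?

4

[Ty [Base ( [Ty [Base ( [Ty [Base b]] )] → [Ty [Base unit]]] )]]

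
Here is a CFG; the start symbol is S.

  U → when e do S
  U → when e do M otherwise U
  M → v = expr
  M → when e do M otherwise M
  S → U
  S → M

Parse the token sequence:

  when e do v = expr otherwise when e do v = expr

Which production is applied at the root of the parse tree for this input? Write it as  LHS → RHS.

S → U

[S [U when e do [M v = expr] otherwise [U when e do [S [M v = expr]]]]]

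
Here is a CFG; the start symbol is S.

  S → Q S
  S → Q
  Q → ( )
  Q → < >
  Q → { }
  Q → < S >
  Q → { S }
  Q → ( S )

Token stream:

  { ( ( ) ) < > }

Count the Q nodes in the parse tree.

[S [Q { [S [Q ( [S [Q ( )]] )] [S [Q < >]]] }]]

4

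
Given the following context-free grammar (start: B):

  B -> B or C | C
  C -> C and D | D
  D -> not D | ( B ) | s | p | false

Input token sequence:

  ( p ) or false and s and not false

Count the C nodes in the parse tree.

5

[B [B [C [D ( [B [C [D p]]] )]]] or [C [C [C [D false]] and [D s]] and [D not [D false]]]]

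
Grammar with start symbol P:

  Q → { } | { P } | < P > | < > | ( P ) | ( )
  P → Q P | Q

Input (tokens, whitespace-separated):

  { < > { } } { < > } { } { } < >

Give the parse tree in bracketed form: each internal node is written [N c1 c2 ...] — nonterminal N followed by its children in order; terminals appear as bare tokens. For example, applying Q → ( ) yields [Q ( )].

P
Q P
{ P } P
{ Q P } P
{ < > P } P
{ < > Q } P
{ < > { } } P
{ < > { } } Q P
{ < > { } } { P } P
{ < > { } } { Q } P
{ < > { } } { < > } P
{ < > { } } { < > } Q P
{ < > { } } { < > } { } P
{ < > { } } { < > } { } Q P
{ < > { } } { < > } { } { } P
{ < > { } } { < > } { } { } Q
{ < > { } } { < > } { } { } < >

[P [Q { [P [Q < >] [P [Q { }]]] }] [P [Q { [P [Q < >]] }] [P [Q { }] [P [Q { }] [P [Q < >]]]]]]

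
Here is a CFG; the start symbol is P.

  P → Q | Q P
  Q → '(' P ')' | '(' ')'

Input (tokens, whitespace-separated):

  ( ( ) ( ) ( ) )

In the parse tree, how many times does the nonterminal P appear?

4

[P [Q ( [P [Q ( )] [P [Q ( )] [P [Q ( )]]]] )]]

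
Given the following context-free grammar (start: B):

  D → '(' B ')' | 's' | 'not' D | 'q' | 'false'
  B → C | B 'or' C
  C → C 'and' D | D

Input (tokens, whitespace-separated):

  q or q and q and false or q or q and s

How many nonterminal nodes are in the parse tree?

[B [B [B [B [C [D q]]] or [C [C [C [D q]] and [D q]] and [D false]]] or [C [D q]]] or [C [C [D q]] and [D s]]]

18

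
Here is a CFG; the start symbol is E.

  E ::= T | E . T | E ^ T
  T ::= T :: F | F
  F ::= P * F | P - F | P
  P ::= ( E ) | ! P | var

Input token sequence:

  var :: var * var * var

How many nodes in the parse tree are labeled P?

4

[E [T [T [F [P var]]] :: [F [P var] * [F [P var] * [F [P var]]]]]]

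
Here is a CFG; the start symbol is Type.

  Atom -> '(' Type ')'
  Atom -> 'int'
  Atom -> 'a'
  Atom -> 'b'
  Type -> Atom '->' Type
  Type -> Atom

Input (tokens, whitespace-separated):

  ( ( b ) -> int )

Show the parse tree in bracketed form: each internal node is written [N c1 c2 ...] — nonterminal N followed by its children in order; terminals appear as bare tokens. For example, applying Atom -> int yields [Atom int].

[Type [Atom ( [Type [Atom ( [Type [Atom b]] )] -> [Type [Atom int]]] )]]

Type
Atom
( Type )
( Atom -> Type )
( ( Type ) -> Type )
( ( Atom ) -> Type )
( ( b ) -> Type )
( ( b ) -> Atom )
( ( b ) -> int )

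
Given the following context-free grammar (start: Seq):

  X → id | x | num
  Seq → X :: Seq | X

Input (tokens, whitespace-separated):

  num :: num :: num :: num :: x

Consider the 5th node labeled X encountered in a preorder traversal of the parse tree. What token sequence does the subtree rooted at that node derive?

x

[Seq [X num] :: [Seq [X num] :: [Seq [X num] :: [Seq [X num] :: [Seq [X x]]]]]]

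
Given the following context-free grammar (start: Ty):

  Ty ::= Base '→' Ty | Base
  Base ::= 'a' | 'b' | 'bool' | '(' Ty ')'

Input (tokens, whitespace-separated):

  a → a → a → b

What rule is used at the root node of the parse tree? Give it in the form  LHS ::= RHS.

[Ty [Base a] → [Ty [Base a] → [Ty [Base a] → [Ty [Base b]]]]]

Ty ::= Base '→' Ty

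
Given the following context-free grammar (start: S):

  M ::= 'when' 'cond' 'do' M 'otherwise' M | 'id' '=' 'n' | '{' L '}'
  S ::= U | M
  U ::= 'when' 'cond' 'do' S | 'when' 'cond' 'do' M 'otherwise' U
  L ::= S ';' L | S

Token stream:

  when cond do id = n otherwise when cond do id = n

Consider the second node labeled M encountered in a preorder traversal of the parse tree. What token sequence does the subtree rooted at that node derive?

[S [U when cond do [M id = n] otherwise [U when cond do [S [M id = n]]]]]

id = n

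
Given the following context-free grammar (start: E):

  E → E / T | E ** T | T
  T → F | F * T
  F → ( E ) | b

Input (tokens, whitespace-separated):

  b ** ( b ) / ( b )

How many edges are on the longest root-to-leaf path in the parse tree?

[E [E [E [T [F b]]] ** [T [F ( [E [T [F b]]] )]]] / [T [F ( [E [T [F b]]] )]]]

7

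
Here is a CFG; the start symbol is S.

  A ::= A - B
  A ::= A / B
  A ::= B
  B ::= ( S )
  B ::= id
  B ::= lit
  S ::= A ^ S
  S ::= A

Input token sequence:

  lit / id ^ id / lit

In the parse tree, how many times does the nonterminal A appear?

4

[S [A [A [B lit]] / [B id]] ^ [S [A [A [B id]] / [B lit]]]]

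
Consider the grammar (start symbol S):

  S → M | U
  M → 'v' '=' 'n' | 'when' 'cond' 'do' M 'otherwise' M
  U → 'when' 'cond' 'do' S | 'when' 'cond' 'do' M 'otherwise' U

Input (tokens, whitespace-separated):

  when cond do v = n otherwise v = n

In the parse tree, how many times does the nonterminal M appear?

[S [M when cond do [M v = n] otherwise [M v = n]]]

3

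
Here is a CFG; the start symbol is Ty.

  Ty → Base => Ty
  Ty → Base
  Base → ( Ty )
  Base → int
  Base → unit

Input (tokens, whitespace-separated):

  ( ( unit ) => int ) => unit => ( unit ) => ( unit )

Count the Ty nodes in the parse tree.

9

[Ty [Base ( [Ty [Base ( [Ty [Base unit]] )] => [Ty [Base int]]] )] => [Ty [Base unit] => [Ty [Base ( [Ty [Base unit]] )] => [Ty [Base ( [Ty [Base unit]] )]]]]]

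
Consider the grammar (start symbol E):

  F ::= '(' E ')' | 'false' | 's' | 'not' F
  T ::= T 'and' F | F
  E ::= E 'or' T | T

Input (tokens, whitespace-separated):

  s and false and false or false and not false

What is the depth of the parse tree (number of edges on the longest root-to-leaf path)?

[E [E [T [T [T [F s]] and [F false]] and [F false]]] or [T [T [F false]] and [F not [F false]]]]

6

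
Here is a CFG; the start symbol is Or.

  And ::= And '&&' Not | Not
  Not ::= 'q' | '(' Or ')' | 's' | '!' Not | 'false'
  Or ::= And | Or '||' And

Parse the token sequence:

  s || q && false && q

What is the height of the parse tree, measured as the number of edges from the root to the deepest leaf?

5

[Or [Or [And [Not s]]] || [And [And [And [Not q]] && [Not false]] && [Not q]]]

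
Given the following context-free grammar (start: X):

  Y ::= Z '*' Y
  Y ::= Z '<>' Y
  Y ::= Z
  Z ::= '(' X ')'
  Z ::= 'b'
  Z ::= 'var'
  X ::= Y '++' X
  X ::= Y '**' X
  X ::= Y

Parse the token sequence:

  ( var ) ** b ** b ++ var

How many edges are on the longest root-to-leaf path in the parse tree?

6

[X [Y [Z ( [X [Y [Z var]]] )]] ** [X [Y [Z b]] ** [X [Y [Z b]] ++ [X [Y [Z var]]]]]]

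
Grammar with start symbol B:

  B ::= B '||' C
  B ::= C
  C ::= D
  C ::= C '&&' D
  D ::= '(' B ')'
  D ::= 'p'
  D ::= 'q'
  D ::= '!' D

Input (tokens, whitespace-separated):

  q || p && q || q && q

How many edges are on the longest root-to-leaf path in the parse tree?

[B [B [B [C [D q]]] || [C [C [D p]] && [D q]]] || [C [C [D q]] && [D q]]]

5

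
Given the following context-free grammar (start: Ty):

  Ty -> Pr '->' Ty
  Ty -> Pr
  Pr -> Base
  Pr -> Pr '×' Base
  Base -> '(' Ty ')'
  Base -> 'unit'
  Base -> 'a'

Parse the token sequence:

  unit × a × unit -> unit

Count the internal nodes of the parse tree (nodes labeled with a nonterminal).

[Ty [Pr [Pr [Pr [Base unit]] × [Base a]] × [Base unit]] -> [Ty [Pr [Base unit]]]]

10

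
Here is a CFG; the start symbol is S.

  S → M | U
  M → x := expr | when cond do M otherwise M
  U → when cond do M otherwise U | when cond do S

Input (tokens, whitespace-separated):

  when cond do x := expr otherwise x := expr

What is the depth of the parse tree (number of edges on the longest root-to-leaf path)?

[S [M when cond do [M x := expr] otherwise [M x := expr]]]

3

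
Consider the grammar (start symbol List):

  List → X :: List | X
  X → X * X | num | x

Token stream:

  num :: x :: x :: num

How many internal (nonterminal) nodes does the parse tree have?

[List [X num] :: [List [X x] :: [List [X x] :: [List [X num]]]]]

8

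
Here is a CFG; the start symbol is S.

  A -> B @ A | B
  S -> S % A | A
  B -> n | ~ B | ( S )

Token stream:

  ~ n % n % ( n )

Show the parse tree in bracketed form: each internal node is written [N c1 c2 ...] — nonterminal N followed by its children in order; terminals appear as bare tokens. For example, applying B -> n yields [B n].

[S [S [S [A [B ~ [B n]]]] % [A [B n]]] % [A [B ( [S [A [B n]]] )]]]

S
S % A
S % A % A
A % A % A
B % A % A
~ B % A % A
~ n % A % A
~ n % B % A
~ n % n % A
~ n % n % B
~ n % n % ( S )
~ n % n % ( A )
~ n % n % ( B )
~ n % n % ( n )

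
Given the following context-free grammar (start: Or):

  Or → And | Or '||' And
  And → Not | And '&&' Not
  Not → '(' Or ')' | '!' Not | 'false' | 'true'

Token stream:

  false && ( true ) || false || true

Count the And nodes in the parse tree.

[Or [Or [Or [And [And [Not false]] && [Not ( [Or [And [Not true]]] )]]] || [And [Not false]]] || [And [Not true]]]

5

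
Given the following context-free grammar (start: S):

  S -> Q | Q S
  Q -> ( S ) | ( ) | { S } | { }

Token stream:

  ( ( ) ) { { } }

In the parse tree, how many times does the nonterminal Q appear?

4

[S [Q ( [S [Q ( )]] )] [S [Q { [S [Q { }]] }]]]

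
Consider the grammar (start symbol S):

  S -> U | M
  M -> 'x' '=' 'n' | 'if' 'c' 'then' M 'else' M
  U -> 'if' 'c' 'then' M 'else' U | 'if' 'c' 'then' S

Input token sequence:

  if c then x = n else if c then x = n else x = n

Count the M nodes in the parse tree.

5

[S [M if c then [M x = n] else [M if c then [M x = n] else [M x = n]]]]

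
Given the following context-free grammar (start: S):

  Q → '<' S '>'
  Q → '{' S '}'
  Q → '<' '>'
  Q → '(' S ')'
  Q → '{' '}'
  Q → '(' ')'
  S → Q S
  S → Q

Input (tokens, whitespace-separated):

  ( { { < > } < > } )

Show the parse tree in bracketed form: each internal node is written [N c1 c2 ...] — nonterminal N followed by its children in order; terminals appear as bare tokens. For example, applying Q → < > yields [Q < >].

S
Q
( S )
( Q )
( { S } )
( { Q S } )
( { { S } S } )
( { { Q } S } )
( { { < > } S } )
( { { < > } Q } )
( { { < > } < > } )

[S [Q ( [S [Q { [S [Q { [S [Q < >]] }] [S [Q < >]]] }]] )]]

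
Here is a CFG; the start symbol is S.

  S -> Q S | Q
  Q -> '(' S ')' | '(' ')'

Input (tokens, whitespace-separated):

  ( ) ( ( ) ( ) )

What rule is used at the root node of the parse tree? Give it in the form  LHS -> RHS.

[S [Q ( )] [S [Q ( [S [Q ( )] [S [Q ( )]]] )]]]

S -> Q S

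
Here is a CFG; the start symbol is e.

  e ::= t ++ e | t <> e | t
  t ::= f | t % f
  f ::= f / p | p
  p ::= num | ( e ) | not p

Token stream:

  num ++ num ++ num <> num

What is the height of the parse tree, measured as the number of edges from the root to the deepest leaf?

7

[e [t [f [p num]]] ++ [e [t [f [p num]]] ++ [e [t [f [p num]]] <> [e [t [f [p num]]]]]]]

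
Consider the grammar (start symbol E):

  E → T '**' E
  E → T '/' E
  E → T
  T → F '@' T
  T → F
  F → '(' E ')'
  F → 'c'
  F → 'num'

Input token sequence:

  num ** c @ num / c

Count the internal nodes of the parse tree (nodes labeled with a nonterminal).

[E [T [F num]] ** [E [T [F c] @ [T [F num]]] / [E [T [F c]]]]]

11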